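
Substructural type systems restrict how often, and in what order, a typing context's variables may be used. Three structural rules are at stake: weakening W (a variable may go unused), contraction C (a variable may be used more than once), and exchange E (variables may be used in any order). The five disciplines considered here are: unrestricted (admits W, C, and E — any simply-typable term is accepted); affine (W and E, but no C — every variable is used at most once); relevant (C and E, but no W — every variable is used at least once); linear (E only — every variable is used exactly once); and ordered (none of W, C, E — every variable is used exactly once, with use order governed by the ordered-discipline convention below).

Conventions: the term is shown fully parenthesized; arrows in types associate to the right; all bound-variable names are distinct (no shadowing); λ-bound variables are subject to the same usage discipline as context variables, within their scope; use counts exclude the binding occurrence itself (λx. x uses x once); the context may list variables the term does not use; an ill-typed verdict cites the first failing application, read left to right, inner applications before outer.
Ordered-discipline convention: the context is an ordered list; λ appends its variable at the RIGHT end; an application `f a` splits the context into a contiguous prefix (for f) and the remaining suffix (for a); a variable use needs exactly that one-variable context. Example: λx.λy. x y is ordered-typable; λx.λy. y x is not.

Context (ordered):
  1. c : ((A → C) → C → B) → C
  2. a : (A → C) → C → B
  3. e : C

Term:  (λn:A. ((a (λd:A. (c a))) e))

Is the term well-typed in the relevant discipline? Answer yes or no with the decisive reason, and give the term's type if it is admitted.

no — n, d left unused
variable uses: c: 1×, a: 2×, e: 1×, n [bound]: 0×, d [bound]: 0×
uses in reading order: a, c, a, e
typing: well-typed — term : A → B
all disciplines: ordered ✗ · linear ✗ · affine ✗ · relevant ✗ · unrestricted ✓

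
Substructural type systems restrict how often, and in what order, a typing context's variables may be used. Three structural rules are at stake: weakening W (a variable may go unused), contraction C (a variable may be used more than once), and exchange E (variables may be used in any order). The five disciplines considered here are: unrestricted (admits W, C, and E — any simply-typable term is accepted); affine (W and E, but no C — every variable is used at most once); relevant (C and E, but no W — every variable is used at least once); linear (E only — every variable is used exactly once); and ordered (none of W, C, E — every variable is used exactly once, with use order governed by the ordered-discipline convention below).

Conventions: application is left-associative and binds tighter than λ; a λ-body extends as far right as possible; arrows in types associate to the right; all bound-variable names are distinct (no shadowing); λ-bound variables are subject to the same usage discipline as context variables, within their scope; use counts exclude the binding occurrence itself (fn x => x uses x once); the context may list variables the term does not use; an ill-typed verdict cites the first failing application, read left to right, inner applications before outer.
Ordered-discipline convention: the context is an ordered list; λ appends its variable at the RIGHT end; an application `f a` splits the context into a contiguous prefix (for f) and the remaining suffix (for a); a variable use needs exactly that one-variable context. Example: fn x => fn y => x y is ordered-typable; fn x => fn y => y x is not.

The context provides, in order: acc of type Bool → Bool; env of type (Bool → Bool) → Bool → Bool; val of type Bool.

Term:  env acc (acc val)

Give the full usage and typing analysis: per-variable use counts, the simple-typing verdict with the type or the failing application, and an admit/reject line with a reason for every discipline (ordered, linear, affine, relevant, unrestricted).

usage: acc=2, env=1, val=1
left-to-right use order: env, acc, acc, val
typing: well-typed at Bool
ordered: ✗, repeated use of acc ×2
linear: ✗, repeated use of acc ×2
affine: ✗, repeated use of acc ×2
relevant: ✓, at least one use each (acc, env, val)
unrestricted: ✓, type-checks (Bool) and nothing is barred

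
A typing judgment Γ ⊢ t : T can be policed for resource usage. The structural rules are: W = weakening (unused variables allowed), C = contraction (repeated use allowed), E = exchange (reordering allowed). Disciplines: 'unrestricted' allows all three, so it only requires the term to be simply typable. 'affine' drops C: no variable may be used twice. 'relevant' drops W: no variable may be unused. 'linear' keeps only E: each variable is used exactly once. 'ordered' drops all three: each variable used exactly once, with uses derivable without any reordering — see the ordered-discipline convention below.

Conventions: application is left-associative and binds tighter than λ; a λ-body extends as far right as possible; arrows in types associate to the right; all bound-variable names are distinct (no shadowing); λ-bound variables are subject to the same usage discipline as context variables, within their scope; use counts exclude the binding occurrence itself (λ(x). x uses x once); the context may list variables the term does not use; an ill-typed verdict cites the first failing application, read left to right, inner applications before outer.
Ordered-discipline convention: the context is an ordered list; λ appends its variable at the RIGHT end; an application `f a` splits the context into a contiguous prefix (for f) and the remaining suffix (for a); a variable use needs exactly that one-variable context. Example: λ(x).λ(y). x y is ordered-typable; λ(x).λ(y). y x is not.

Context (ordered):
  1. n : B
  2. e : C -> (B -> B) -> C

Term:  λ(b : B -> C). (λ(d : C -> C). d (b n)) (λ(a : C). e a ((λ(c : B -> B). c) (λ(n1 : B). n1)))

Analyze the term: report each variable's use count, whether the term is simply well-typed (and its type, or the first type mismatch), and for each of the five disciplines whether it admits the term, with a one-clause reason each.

use counts: n=1, e=1, b (bound)=1, d (bound)=1, a (bound)=1, c (bound)=1, n1 (bound)=1
left-to-right use order: d, b, n, e, a, c, n1
typing: ✓ — (B -> C) -> C
ordered: ✗, no ordered split (uses run d, b, n, e, a, c, n1)
linear: ✓, single use per variable (n, e, b, d, a, c, n1)
affine: ✓, none of n, e, b, d, a, c, n1 used more than once
relevant: ✓, at least one use each (n, e, b, d, a, c, n1)
unrestricted: ✓, type-checks ((B -> C) -> C) and nothing is barred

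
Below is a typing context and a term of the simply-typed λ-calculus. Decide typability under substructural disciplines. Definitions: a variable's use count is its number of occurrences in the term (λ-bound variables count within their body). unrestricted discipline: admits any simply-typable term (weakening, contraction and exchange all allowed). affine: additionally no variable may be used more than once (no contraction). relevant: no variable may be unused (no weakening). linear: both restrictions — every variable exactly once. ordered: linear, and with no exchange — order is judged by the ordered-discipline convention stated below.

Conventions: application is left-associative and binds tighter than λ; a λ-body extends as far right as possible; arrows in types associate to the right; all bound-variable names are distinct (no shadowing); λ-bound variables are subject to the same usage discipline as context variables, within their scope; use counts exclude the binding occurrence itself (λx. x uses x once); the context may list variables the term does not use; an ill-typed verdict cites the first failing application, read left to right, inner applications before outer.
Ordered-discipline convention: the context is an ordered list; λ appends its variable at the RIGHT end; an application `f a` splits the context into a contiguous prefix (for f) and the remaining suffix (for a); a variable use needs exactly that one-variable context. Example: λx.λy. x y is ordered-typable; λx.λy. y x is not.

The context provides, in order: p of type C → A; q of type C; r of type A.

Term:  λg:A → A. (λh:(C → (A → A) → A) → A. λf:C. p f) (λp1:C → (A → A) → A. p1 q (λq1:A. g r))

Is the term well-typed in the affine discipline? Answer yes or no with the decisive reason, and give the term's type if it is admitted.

yes — none of p, q, r, g, h, f, p1, q1 used more than once; term : (A → A) → C → A
use counts: p=1; q=1; r=1; g [bound]=1; h [bound]=0; f [bound]=1; p1 [bound]=1; q1 [bound]=0
use order (left to right): p, f, p1, q, g, r
typing: the term checks, with type (A → A) → C → A
all disciplines: ordered ✗ | linear ✗ | affine ✓ | relevant ✗ | unrestricted ✓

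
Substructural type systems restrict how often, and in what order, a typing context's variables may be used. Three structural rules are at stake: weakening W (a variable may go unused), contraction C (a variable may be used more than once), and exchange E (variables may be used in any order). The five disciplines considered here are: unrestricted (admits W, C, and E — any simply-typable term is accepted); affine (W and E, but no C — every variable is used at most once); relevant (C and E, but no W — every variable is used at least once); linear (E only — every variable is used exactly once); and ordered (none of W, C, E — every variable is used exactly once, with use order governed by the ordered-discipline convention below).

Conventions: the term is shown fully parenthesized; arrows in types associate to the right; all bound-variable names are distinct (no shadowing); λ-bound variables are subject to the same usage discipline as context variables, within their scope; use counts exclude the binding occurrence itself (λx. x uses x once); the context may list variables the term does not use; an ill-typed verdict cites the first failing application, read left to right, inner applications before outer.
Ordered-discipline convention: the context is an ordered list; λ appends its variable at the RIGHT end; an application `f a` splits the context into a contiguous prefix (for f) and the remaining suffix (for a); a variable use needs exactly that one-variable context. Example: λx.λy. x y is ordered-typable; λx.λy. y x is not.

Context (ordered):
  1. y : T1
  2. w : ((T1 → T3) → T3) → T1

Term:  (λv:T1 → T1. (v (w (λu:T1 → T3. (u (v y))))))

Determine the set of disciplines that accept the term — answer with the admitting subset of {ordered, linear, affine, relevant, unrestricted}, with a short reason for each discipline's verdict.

admitting disciplines: relevant, unrestricted
counts: y: 1, w: 1, v (bound): 2, u (bound): 1
use order (left to right): v, w, u, v, y
typing: well-typed at (T1 → T1) → T1
ordered: ✗ — repeated use of v ×2
linear: ✗ — repeated use of v ×2
affine: ✗ — repeated use of v ×2
relevant: ✓ — none of y, w, v, u goes unused
unrestricted: ✓ — type-checks ((T1 → T1) → T1) and nothing is barred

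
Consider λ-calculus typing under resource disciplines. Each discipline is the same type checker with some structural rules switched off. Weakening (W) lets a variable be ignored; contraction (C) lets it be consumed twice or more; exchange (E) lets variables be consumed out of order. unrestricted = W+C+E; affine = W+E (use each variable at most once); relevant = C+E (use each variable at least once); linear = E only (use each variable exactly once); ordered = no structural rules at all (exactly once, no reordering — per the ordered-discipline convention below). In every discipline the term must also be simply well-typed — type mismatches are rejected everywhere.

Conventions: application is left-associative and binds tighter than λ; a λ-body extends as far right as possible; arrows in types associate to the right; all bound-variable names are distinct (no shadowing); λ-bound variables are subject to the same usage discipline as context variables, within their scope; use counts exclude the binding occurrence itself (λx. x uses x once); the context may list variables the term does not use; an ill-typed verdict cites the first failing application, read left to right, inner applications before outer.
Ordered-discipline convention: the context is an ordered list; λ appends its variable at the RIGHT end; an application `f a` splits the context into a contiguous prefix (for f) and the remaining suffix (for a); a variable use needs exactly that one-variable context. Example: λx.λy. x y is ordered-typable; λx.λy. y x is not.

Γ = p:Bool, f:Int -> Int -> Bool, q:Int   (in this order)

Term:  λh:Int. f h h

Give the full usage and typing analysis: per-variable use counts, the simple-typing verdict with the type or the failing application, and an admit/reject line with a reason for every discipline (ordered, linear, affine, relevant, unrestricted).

use counts: p: 0×; f: 1×; q: 0×; h [bound]: 2×
left-to-right use order: f, h, h
typing: the term checks, with type Int -> Bool
ordered: ✗ — repeated use of h ×2; needs weakening: p, q unused
linear: ✗ — repeated use of h ×2; needs weakening: p, q unused
affine: ✗ — repeated use of h ×2
relevant: ✗ — needs weakening: p, q unused
unrestricted: ✓ — type-checks (Int -> Bool) and nothing is barred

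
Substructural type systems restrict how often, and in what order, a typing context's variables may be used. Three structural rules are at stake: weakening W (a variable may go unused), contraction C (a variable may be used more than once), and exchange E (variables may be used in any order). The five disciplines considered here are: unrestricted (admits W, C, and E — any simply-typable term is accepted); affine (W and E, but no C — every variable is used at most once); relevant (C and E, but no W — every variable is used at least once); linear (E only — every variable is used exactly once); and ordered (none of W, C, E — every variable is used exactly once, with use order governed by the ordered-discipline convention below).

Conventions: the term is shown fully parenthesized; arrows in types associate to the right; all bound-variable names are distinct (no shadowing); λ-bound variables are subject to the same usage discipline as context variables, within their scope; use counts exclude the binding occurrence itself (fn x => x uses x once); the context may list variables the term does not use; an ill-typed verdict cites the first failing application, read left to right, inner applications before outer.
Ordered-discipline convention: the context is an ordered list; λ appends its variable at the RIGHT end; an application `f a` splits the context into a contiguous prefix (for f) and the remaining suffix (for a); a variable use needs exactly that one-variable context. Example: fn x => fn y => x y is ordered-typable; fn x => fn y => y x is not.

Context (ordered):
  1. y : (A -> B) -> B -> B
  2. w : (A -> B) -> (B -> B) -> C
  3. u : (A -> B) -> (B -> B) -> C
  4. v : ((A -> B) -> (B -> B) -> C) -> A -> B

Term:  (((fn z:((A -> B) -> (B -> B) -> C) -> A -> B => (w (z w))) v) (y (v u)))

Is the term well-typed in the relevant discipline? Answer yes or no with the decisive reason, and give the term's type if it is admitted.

yes — every one of y, w, u, v, z appears; term : C
use counts: y: 1, w: 2, u: 1, v: 2, z [bound]: 1
use order (left to right): w, z, w, v, y, v, u
typing: ✓ — C
all disciplines: ordered ✗ · linear ✗ · affine ✗ · relevant ✓ · unrestricted ✓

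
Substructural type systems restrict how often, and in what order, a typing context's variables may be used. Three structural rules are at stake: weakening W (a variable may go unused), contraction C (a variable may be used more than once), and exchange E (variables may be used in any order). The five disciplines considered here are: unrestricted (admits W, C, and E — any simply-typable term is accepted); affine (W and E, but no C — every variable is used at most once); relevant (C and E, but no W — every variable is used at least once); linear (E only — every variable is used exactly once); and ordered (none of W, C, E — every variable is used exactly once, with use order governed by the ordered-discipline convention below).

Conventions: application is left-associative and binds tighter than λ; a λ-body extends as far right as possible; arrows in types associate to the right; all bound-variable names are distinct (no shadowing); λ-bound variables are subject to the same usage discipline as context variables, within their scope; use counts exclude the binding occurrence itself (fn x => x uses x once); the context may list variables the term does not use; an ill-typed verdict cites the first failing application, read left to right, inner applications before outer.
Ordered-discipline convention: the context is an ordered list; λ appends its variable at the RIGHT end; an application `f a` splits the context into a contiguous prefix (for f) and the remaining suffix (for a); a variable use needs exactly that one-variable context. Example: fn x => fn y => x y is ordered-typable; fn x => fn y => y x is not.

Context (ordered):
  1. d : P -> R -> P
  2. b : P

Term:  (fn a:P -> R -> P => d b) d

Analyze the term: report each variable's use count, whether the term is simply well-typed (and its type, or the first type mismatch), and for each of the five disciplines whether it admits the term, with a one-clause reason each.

variable uses: d=2; b=1; a [bound]=0
order of uses: d, b, d
typing: well-typed — term : R -> P
ordered ✗ (repeated use of d ×2; a never used (weakening))
linear ✗ (repeated use of d ×2; a never used (weakening))
affine ✗ (repeated use of d ×2)
relevant ✗ (a never used (weakening))
unrestricted ✓ (typability at R -> P is all that's needed)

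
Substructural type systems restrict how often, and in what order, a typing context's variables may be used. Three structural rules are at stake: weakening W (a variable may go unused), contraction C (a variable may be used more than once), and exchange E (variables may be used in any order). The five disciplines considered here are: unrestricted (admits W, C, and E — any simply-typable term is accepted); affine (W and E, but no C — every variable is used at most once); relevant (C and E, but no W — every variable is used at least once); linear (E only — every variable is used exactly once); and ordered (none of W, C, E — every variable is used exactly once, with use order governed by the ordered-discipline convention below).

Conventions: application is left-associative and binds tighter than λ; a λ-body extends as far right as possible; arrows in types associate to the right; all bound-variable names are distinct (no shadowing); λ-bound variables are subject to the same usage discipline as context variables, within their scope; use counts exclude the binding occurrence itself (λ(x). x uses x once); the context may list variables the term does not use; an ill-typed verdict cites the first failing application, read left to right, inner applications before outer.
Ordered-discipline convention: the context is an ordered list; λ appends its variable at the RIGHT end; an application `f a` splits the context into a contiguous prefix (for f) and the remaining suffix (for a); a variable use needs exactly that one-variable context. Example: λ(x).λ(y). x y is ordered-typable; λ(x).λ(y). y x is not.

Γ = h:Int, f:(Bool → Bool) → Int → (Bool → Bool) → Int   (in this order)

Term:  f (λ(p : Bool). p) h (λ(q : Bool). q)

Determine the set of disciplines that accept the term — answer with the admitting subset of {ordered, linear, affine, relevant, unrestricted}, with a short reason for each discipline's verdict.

admitting disciplines: linear, affine, relevant, unrestricted
variable uses: h: 1×; f: 1×; p (λ-bound): 1×; q (λ-bound): 1×
use order (left to right): f, p, h, q
typing: ✓ — Int
ordered ✗ (no contiguous prefix/suffix split fits f, p, h, q)
linear ✓ (exactly-once usage across h, f, p, q)
affine ✓ (no duplicate uses among h, f, p, q)
relevant ✓ (every one of h, f, p, q appears)
unrestricted ✓ (simply typable at Int; W, C, E all held)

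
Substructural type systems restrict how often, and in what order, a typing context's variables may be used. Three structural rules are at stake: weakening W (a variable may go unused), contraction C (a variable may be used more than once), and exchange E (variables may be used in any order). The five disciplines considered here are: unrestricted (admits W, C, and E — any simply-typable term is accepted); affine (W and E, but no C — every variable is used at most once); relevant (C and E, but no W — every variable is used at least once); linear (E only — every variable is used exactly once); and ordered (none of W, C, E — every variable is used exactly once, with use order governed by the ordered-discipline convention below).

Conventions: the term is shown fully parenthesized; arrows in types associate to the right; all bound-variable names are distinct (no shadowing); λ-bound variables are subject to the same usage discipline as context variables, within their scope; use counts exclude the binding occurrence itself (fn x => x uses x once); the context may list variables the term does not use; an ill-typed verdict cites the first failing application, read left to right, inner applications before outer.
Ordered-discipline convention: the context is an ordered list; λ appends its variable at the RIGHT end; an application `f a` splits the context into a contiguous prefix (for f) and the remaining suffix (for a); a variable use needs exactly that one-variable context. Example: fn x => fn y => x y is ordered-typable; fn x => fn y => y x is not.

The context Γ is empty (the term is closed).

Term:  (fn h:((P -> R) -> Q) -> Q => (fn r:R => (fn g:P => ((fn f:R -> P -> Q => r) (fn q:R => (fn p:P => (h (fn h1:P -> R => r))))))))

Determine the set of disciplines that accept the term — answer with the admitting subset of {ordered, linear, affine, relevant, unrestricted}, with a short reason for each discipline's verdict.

admitting disciplines: none
usage: h (λ-bound): 1; r (λ-bound): 2; g (λ-bound): 0; f (λ-bound): 0; q (λ-bound): 0; p (λ-bound): 0; h1 (λ-bound): 0
use order (left to right): r, h, r
typing: ill-typed: a function awaiting (P -> R) -> Q gets (P -> R) -> R
ordered: ✗ — the type mismatch rejects it
linear: ✗ — not simply typable
affine: ✗ — fails simple typing
relevant: ✗ — a type mismatch blocks all five
unrestricted: ✗ — the type mismatch rejects it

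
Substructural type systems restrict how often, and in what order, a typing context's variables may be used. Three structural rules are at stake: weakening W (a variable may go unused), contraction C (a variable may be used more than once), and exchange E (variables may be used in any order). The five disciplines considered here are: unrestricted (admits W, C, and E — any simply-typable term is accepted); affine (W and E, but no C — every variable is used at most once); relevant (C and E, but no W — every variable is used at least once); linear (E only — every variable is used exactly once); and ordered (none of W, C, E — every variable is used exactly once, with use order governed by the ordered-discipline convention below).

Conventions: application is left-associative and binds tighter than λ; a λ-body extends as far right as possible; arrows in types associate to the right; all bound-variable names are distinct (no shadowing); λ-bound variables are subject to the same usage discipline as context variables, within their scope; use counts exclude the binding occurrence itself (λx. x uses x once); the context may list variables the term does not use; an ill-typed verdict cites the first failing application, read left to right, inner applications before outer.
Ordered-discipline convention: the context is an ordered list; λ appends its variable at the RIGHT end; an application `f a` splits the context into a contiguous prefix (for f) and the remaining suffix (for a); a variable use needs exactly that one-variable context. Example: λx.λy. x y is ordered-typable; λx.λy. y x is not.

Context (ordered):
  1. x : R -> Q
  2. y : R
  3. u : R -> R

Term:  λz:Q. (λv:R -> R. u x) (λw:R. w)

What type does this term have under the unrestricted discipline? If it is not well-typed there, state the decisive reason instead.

not well-typed under unrestricted — a type mismatch blocks all five
counts: x: 1×; y: 0×; u: 1×; z [bound]: 0×; v [bound]: 0×; w [bound]: 1×
use order (left to right): u, x, w
typing: ill-typed: argument of type R -> Q where R is required
all disciplines: ordered ✗ · linear ✗ · affine ✗ · relevant ✗ · unrestricted ✗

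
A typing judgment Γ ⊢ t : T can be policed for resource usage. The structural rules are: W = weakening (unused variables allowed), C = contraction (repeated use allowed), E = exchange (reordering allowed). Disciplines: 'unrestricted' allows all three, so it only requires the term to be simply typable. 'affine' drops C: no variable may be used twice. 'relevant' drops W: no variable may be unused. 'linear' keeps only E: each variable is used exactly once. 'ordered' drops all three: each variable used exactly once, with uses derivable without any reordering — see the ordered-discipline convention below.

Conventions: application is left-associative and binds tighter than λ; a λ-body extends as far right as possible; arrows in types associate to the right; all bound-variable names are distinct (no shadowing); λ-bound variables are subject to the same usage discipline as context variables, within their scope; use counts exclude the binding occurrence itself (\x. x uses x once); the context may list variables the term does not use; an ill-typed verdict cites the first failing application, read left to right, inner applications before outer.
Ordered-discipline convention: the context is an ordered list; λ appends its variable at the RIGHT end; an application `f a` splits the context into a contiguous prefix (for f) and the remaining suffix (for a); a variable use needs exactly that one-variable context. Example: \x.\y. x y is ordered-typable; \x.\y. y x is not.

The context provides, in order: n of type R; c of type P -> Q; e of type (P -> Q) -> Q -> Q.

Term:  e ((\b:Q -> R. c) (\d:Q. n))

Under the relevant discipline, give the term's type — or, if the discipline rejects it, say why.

not well-typed under relevant — unused: b, d — weakening required
use counts: n=1; c=1; e=1; b (λ-bound)=0; d (λ-bound)=0
uses in reading order: e, c, n
typing: the term checks, with type Q -> Q
summary: ordered ✗ · linear ✗ · affine ✓ · relevant ✗ · unrestricted ✓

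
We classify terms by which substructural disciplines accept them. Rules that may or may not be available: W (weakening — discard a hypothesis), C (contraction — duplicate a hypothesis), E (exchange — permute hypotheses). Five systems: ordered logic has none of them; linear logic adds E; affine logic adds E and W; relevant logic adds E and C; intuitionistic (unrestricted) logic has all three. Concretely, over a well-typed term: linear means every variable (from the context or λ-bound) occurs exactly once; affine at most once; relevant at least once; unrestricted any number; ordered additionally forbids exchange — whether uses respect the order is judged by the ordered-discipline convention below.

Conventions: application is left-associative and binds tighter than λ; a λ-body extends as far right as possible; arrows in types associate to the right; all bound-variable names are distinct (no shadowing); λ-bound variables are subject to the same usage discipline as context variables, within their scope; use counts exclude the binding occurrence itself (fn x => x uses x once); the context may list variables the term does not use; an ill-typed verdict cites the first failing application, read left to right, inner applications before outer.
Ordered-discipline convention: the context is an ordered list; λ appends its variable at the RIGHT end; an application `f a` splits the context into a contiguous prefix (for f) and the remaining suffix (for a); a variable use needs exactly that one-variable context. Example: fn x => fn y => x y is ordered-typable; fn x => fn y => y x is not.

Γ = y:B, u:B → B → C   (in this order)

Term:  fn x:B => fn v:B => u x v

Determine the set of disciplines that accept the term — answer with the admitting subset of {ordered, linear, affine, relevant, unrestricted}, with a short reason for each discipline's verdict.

accepted by: affine, unrestricted
usage: y=0; u=1; x [bound]=1; v [bound]=1
uses in reading order: u, x, v
typing: the term checks, with type B → B → C
ordered ✗ (unused: y — weakening required)
linear ✗ (unused: y — weakening required)
affine ✓ (no duplicate uses among y, u, x, v)
relevant ✗ (unused: y — weakening required)
unrestricted ✓ (type-checks (B → B → C) and nothing is barred)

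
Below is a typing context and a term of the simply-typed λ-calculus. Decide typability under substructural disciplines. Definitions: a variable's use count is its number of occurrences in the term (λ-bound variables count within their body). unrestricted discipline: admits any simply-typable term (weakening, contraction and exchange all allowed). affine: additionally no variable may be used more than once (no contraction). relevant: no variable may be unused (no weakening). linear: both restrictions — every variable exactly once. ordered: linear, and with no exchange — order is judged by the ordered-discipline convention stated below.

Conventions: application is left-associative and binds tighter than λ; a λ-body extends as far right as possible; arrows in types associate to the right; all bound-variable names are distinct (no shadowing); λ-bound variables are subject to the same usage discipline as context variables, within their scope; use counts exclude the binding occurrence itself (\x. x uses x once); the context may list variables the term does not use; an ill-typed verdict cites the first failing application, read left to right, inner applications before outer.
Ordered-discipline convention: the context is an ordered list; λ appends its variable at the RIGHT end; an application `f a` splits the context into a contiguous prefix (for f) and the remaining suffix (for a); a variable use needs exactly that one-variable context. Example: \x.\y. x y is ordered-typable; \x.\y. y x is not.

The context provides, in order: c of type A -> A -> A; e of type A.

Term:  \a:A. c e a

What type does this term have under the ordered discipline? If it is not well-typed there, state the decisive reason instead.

term : A -> A
use counts: c: 1×; e: 1×; a (λ-bound): 1×
order of uses: c, e, a
typing: well-typed at A -> A
across the five disciplines: ordered ✓; linear ✓; affine ✓; relevant ✓; unrestricted ✓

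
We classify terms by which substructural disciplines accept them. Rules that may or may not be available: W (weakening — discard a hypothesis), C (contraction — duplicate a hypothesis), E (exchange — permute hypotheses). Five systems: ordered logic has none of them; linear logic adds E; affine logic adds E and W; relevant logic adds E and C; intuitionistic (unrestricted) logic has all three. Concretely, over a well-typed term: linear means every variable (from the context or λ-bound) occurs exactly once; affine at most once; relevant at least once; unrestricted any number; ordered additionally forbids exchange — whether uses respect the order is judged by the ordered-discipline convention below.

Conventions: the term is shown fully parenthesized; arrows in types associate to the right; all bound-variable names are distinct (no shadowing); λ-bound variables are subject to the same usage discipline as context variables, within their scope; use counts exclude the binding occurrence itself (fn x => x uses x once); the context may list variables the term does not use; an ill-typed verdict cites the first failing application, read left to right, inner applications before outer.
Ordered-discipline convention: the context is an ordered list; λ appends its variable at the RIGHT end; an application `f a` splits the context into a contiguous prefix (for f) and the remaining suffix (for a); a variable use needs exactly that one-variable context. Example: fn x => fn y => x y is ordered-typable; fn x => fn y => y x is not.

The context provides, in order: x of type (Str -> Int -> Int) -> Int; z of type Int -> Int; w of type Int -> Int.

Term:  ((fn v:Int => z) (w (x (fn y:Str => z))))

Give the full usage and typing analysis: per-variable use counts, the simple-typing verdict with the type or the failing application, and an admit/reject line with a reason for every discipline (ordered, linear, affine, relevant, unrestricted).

counts: x: 1×; z: 2×; w: 1×; v (bound): 0×; y (bound): 0×
order of uses: z, w, x, z
typing: ✓ — Int -> Int
ordered ✗ (z ×2 used more than once (contraction); unused: v, y — weakening required)
linear ✗ (z ×2 used more than once (contraction); unused: v, y — weakening required)
affine ✗ (z ×2 used more than once (contraction))
relevant ✗ (unused: v, y — weakening required)
unrestricted ✓ (well-typed at Int -> Int; no restrictions here)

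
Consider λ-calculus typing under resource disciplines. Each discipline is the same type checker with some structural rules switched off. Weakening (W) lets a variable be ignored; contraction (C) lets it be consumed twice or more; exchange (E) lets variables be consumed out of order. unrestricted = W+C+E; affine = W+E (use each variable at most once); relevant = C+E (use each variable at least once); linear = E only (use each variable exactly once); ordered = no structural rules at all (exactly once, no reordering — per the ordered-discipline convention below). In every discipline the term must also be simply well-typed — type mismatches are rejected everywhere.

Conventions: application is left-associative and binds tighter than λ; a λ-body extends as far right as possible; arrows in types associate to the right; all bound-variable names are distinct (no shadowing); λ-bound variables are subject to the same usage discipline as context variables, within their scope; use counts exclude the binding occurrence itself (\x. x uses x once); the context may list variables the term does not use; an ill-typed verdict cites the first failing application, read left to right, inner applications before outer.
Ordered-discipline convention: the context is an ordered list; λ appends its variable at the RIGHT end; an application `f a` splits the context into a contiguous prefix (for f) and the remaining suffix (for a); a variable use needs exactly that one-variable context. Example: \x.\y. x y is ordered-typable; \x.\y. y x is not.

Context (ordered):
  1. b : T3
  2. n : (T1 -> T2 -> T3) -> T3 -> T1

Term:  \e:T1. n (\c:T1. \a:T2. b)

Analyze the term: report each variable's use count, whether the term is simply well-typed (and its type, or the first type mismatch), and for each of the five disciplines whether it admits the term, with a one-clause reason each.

usage: b ×1; n ×1; e [bound] ×0; c [bound] ×0; a [bound] ×0
left-to-right use order: n, b
typing: well-typed — term : T1 -> T3 -> T1
ordered ✗ (needs weakening: e, c, a unused)
linear ✗ (needs weakening: e, c, a unused)
affine ✓ (at most one use each (b, n, e, c, a))
relevant ✗ (needs weakening: e, c, a unused)
unrestricted ✓ (typability at T1 -> T3 -> T1 is all that's needed)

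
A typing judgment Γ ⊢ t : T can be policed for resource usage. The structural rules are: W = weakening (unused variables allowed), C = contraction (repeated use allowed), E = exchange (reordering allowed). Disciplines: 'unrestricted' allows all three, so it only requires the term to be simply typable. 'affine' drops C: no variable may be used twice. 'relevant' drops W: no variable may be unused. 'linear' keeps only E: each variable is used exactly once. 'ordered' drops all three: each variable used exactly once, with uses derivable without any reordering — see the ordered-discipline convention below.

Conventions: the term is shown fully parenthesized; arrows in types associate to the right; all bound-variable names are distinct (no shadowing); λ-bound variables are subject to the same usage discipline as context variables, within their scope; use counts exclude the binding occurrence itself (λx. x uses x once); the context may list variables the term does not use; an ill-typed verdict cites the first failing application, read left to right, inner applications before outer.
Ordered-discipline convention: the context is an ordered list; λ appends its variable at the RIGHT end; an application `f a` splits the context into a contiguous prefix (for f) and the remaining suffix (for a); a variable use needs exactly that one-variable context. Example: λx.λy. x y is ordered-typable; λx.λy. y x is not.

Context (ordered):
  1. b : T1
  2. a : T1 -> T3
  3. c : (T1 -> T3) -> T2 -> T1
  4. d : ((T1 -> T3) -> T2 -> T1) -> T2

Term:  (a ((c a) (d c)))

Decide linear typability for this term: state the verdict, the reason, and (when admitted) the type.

no — uses contraction: a ×2, c ×2; b never used (weakening)
counts: b ×0, a ×2, c ×2, d ×1
use order (left to right): a, c, a, d, c
typing: well-typed — term : T3
all disciplines: ordered ✗ · linear ✗ · affine ✗ · relevant ✗ · unrestricted ✓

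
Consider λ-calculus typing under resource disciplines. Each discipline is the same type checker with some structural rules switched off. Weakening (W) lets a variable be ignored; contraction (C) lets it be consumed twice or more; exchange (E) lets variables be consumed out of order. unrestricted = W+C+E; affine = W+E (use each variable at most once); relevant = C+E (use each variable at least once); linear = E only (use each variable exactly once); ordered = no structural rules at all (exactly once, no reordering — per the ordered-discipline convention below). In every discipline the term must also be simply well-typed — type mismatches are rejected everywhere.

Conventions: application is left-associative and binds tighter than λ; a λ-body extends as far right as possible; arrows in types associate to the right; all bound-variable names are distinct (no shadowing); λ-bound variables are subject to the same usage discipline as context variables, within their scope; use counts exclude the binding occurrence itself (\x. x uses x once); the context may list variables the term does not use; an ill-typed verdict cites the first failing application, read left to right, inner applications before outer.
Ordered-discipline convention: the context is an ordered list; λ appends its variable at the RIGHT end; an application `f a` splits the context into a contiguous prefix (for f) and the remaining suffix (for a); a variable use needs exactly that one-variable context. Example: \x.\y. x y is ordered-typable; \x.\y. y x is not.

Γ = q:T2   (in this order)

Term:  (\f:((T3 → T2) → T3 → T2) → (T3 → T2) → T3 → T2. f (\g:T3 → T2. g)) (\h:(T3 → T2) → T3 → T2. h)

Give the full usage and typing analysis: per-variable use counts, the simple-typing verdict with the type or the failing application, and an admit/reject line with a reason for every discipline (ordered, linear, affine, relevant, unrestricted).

use counts: q: 0×, f (λ-bound): 1×, g (λ-bound): 1×, h (λ-bound): 1×
order of uses: f, g, h
typing: well-typed at (T3 → T2) → T3 → T2
ordered ✗ (needs weakening: q unused)
linear ✗ (needs weakening: q unused)
affine ✓ (none of q, f, g, h used more than once)
relevant ✗ (needs weakening: q unused)
unrestricted ✓ (typability at (T3 → T2) → T3 → T2 is all that's needed)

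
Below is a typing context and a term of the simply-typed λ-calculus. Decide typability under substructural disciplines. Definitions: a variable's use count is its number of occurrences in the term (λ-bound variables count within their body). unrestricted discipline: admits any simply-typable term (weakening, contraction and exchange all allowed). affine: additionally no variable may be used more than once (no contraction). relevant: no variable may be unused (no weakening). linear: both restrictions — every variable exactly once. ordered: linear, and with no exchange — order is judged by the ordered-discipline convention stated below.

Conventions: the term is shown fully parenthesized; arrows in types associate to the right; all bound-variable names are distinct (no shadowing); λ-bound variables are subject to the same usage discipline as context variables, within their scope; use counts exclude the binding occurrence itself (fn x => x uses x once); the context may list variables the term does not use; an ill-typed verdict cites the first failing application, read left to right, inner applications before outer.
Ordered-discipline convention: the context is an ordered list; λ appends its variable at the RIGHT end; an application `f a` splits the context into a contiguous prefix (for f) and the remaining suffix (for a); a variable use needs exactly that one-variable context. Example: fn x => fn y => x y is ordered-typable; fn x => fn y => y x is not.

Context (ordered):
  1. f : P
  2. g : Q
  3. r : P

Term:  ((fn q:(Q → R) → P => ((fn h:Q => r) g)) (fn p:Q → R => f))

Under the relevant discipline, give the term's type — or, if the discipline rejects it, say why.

not well-typed under relevant — unused: q, h, p — weakening required
counts: f: 1×, g: 1×, r: 1×, q (λ-bound): 0×, h (λ-bound): 0×, p (λ-bound): 0×
use order (left to right): r, g, f
typing: the term checks, with type P
across the five disciplines: ordered ✗, linear ✗, affine ✓, relevant ✗, unrestricted ✓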